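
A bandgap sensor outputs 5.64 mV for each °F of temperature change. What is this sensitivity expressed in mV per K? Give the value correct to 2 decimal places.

10.15 mV per K

Since only a temperature interval is involved, the additive offset between the scales drops out.
A change of 1 K is a change of 1.8°F, so per K the value is 5.64 × 1.8 = 10.15.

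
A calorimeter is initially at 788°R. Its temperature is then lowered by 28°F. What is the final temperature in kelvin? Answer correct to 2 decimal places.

Initial temperature in Celsius: (788 - 491.67) × 5/9 = 164.6278°C.
The 28°F change is an interval, so only the factor 5/9 applies: -28 × 5/9 = -15.5556°C.
Final Celsius temperature: 164.6278 - 15.5556 = 149.0722°C.
In kelvin: 149.0722 + 273.15 = 422.22 K.

422.22 K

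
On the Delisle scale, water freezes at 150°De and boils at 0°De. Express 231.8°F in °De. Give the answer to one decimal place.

-16.5°De

First in Celsius: (231.8 - 32) × 5/9 = 111.0000°C.
Linearly onto the Delisle scale: 150 + (111.0000 / 100) × (0 - 150) = -16.5°De.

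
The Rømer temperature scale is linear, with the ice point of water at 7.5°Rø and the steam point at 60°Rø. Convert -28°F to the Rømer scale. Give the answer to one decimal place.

-10.0°Rø

First in Celsius: (-28 - 32) × 5/9 = -33.3333°C.
Linearly onto the Rømer scale: 7.5 + (-33.3333 / 100) × (60 - 7.5) = -10.0°Rø.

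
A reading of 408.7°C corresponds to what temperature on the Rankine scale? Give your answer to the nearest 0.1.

1227.3°R

In Rankine: 408.7000 × 1.8 + 491.67 = 1227.3°R.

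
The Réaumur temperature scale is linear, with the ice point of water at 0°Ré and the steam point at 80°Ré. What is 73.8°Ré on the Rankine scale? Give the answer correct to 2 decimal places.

Linear interpolation between the fixed points: C = (73.8 - 0) × 100 / (80 - 0) = 92.2500°C.
Then 92.2500 × 1.8 + 491.67 = 657.72°R.

657.72°R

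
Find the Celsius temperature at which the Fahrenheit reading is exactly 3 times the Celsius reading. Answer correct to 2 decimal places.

26.67°C

Let C be the Celsius reading. The Fahrenheit reading is F = 1.8·C + 32.
Require F = 3·C: 1.8·C + 32 = 3·C.
(-1.2)·C = -32  ⇒  C = 26.67.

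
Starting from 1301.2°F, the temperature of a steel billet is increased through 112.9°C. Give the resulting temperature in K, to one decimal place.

Initial temperature in Celsius: (1301.2 - 32) × 5/9 = 705.1111°C.
Final Celsius temperature: 705.1111 + 112.9000 = 818.0111°C.
In kelvin: 818.0111 + 273.15 = 1091.2 K.

1091.2 K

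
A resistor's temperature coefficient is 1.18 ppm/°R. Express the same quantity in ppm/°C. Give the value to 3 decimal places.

2.124 ppm/°C

The quantity depends on a temperature interval, so only the ratio of degree sizes applies; the offset between the scales is irrelevant.
A change of 1°C is a change of 1.8°R, so per °C the value is 1.18 × 1.8 = 2.124.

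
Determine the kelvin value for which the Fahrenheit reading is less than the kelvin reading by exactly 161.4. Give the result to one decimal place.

Let K be the kelvin reading. The Fahrenheit reading is F = 1.8·K - 459.67.
Require F - K = -161.4: (0.8)·K - 459.67 = -161.4.
K = (-161.4 + 459.67) / (0.8) = 372.8.

372.8 K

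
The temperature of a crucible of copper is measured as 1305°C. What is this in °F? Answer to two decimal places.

2381.00°F

In Fahrenheit: 1305.0000 × 1.8 + 32 = 2381.00°F.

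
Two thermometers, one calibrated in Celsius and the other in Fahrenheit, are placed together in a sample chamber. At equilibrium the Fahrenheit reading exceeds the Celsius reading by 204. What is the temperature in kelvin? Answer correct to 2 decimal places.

488.15 K

Let x be the Celsius reading; then the Fahrenheit reading is 1.8·x + 32.
(1.8·x + 32) - x = 204  ⇒  (0.8)·x = 172  ⇒  x = 215.0000°C.
In kelvin: 215.0000 + 273.15 = 488.15 K.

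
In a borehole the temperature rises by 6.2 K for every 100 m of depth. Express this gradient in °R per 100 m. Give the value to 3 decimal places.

Since only a temperature interval is involved, the additive offset between the scales drops out.
A change of 1 K is a change of 1.8°R, so 6.2 × 1.8 = 11.160.

11.160 °R/100 m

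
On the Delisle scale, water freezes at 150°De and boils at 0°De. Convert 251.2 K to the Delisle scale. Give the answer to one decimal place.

First in Celsius: 251.2 - 273.15 = -21.9500°C.
Linearly onto the Delisle scale: 150 + (-21.9500 / 100) × (0 - 150) = 182.9°De.

182.9°De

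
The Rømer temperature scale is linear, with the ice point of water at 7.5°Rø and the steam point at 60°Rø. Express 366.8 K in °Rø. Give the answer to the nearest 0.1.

First in Celsius: 366.8 - 273.15 = 93.6500°C.
Linearly onto the Rømer scale: 7.5 + (93.6500 / 100) × (60 - 7.5) = 56.7°Rø.

56.7°Rø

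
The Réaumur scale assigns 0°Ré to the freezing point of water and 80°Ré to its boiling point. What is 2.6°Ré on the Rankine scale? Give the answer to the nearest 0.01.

Linear interpolation between the fixed points: C = (2.6 - 0) × 100 / (80 - 0) = 3.2500°C.
Then 3.2500 × 1.8 + 491.67 = 497.52°R.

497.52°R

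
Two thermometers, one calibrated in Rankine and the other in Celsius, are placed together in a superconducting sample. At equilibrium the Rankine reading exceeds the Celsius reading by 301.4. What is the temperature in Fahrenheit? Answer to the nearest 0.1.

-396.1°F

Let x be the Rankine reading; then the Celsius reading is 5/9·x - 273.15.
(5/9·x - 273.15) - x = -301.4  ⇒  (-4/9)·x = -28.25  ⇒  x = 63.5625°R.
In Celsius: (63.5625 - 491.67) × 5/9 = -237.8375°C.
In Fahrenheit: -237.8375 × 1.8 + 32 = -396.1°F.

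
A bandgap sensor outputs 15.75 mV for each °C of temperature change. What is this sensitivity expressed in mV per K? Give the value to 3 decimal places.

15.750 mV per K

Since only a temperature interval is involved, the additive offset between the scales drops out.
A change of 1 K is a change of 1°C, so per K the value is 15.75 × 1 = 15.750.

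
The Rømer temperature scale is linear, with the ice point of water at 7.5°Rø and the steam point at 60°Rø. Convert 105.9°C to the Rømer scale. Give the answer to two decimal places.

63.10°Rø

Linearly onto the Rømer scale: 7.5 + (105.9000 / 100) × (60 - 7.5) = 63.10°Rø.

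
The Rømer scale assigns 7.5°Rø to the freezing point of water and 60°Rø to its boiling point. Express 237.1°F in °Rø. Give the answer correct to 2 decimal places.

67.32°Rø

First in Celsius: (237.1 - 32) × 5/9 = 113.9444°C.
Linearly onto the Rømer scale: 7.5 + (113.9444 / 100) × (60 - 7.5) = 67.32°Rø.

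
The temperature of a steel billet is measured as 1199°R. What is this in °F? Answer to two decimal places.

739.33°F

In Celsius: (1199 - 491.67) × 5/9 = 392.9611°C.
In Fahrenheit: 392.9611 × 1.8 + 32 = 739.33°F.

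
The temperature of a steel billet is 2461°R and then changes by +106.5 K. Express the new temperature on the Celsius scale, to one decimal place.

1200.6°C

Initial temperature in Celsius: (2461 - 491.67) × 5/9 = 1094.0722°C.
The 106.5 K change is an interval; Kelvin and Celsius degrees are the same size, so ΔC = +106.5°C.
Final Celsius temperature: 1094.0722 + 106.5000 = 1200.5722°C.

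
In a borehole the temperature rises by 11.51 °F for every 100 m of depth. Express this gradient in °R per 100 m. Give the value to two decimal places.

Since only a temperature interval is involved, the additive offset between the scales drops out.
A change of 1°F is a change of 1°R, so 11.51 × 1 = 11.51.

11.51 °R/100 m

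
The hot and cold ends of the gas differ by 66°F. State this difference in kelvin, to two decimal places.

For a temperature interval the offset drops out; only the factor 5/9 applies.
66 × 5/9 = 36.67.

36.67 K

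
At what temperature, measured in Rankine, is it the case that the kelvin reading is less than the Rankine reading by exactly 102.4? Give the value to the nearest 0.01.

Let R be the Rankine reading. The kelvin reading is K = 5/9·R.
Require K - R = -102.4: (-4/9)·R = -102.4.
R = (-102.4) / (-4/9) = 230.40.

230.40°R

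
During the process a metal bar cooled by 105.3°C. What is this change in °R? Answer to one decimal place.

189.5°R

An interval of 1°C corresponds to 1.8°R.
105.3 × 1.8 = 189.5.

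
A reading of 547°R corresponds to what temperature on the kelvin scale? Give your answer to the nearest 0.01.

303.89 K

In Celsius: (547 - 491.67) × 5/9 = 30.7389°C.
In kelvin: 30.7389 + 273.15 = 303.89 K.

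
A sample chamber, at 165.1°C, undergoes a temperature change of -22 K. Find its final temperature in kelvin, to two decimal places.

The 22 K change is an interval; Kelvin and Celsius degrees are the same size, so ΔC = -22°C.
Final Celsius temperature: 165.1000 - 22.0000 = 143.1000°C.
In kelvin: 143.1000 + 273.15 = 416.25 K.

416.25 K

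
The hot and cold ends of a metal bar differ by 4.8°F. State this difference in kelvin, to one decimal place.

An interval of 1°F corresponds to 5/9 K.
4.8 × 5/9 = 2.7.

2.7 K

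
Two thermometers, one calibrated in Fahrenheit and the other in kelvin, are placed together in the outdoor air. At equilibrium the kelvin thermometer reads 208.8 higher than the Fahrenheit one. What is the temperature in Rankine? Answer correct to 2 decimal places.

564.46°R

Let x be the Fahrenheit reading; then the kelvin reading is 5/9·x + 255.372.
(5/9·x + 255.372) - x = 208.8  ⇒  (-4/9)·x = -46.5722  ⇒  x = 104.7875°F.
In Celsius: (104.7875 - 32) × 5/9 = 40.4375°C.
In Rankine: 40.4375 × 1.8 + 491.67 = 564.46°R.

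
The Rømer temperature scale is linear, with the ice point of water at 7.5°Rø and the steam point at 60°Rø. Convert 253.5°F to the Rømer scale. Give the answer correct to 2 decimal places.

First in Celsius: (253.5 - 32) × 5/9 = 123.0556°C.
Linearly onto the Rømer scale: 7.5 + (123.0556 / 100) × (60 - 7.5) = 72.10°Rø.

72.10°Rø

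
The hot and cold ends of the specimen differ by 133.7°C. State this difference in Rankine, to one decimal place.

240.7°R

An interval of 1°C corresponds to 1.8°R.
133.7 × 1.8 = 240.7.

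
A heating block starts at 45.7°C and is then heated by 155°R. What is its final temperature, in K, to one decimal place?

The 155°R change is an interval, so only the factor 5/9 applies: +155 × 5/9 = +86.1111°C.
Final Celsius temperature: 45.7000 + 86.1111 = 131.8111°C.
In kelvin: 131.8111 + 273.15 = 405.0 K.

405.0 K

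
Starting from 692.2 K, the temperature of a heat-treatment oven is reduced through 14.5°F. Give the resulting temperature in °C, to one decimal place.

411.0°C

Initial temperature in Celsius: 692.2 - 273.15 = 419.0500°C.
The 14.5°F change is an interval, so only the factor 5/9 applies: -14.5 × 5/9 = -8.0556°C.
Final Celsius temperature: 419.0500 - 8.0556 = 410.9944°C.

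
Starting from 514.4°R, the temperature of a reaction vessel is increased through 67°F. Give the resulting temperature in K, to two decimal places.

323.00 K

Initial temperature in Celsius: (514.4 - 491.67) × 5/9 = 12.6278°C.
The 67°F change is an interval, so only the factor 5/9 applies: +67 × 5/9 = +37.2222°C.
Final Celsius temperature: 12.6278 + 37.2222 = 49.8500°C.
In kelvin: 49.8500 + 273.15 = 323.00 K.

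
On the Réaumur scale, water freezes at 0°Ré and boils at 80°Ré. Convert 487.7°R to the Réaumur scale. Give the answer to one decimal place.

-1.8°Ré

First in Celsius: (487.7 - 491.67) × 5/9 = -2.2056°C.
Linearly onto the Réaumur scale: 0 + (-2.2056 / 100) × (80 - 0) = -1.8°Ré.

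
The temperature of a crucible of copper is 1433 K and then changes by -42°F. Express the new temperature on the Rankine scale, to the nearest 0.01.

Initial temperature in Celsius: 1433 - 273.15 = 1159.8500°C.
The 42°F change is an interval, so only the factor 5/9 applies: -42 × 5/9 = -23.3333°C.
Final Celsius temperature: 1159.8500 - 23.3333 = 1136.5167°C.
In Rankine: 1136.5167 × 1.8 + 491.67 = 2537.40°R.

2537.40°R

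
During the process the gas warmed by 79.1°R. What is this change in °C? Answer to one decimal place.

43.9°C

Only the scale ratio 5/9 matters for a change in temperature.
79.1 × 5/9 = 43.9.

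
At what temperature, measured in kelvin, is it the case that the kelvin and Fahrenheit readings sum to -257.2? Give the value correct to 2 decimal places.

72.31 K

Let K be the kelvin reading. The Fahrenheit reading is F = 1.8·K - 459.67.
Require K + F = -257.2: (2.8)·K - 459.67 = -257.2.
K = (-257.2 + 459.67) / (2.8) = 72.31.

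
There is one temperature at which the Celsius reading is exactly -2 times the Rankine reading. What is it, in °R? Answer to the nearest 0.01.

Let R be the Rankine reading. The Celsius reading is C = 5/9·R - 273.15.
Require C = -2·R: 5/9·R - 273.15 = -2·R.
(23/9)·R = 273.15  ⇒  R = 106.88.

106.88°R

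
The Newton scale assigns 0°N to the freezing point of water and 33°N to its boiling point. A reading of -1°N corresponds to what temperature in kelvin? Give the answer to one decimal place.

270.1 K

Linear interpolation between the fixed points: C = (-1 - 0) × 100 / (33 - 0) = -3.0303°C.
Then -3.0303 + 273.15 = 270.1 K.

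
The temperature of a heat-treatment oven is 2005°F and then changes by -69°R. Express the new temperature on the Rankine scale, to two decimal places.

2395.67°R

Initial temperature in Celsius: (2005 - 32) × 5/9 = 1096.1111°C.
The 69°R change is an interval, so only the factor 5/9 applies: -69 × 5/9 = -38.3333°C.
Final Celsius temperature: 1096.1111 - 38.3333 = 1057.7778°C.
In Rankine: 1057.7778 × 1.8 + 491.67 = 2395.67°R.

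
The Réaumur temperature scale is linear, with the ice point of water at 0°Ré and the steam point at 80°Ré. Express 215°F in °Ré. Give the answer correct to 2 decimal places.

First in Celsius: (215 - 32) × 5/9 = 101.6667°C.
Linearly onto the Réaumur scale: 0 + (101.6667 / 100) × (80 - 0) = 81.33°Ré.

81.33°Ré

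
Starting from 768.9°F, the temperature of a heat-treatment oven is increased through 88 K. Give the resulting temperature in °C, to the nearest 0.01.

Initial temperature in Celsius: (768.9 - 32) × 5/9 = 409.3889°C.
The 88 K change is an interval; Kelvin and Celsius degrees are the same size, so ΔC = +88°C.
Final Celsius temperature: 409.3889 + 88.0000 = 497.3889°C.

497.39°C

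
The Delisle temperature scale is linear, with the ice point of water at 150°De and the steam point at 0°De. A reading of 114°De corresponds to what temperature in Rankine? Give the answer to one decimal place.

534.9°R

Linear interpolation between the fixed points: C = (114 - 150) × 100 / (0 - 150) = 24.0000°C.
Then 24.0000 × 1.8 + 491.67 = 534.9°R.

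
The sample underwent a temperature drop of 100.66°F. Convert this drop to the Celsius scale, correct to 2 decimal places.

55.92°C

For a temperature interval the offset drops out; only the factor 5/9 applies.
100.66 × 5/9 = 55.92.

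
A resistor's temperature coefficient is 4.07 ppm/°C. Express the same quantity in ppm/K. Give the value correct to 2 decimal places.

The quantity depends on a temperature interval, so only the ratio of degree sizes applies; the offset between the scales is irrelevant.
A change of 1 K is a change of 1°C, so per K the value is 4.07 × 1 = 4.07.

4.07 ppm/K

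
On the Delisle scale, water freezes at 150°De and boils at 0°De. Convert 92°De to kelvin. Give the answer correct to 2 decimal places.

Linear interpolation between the fixed points: C = (92 - 150) × 100 / (0 - 150) = 38.6667°C.
Then 38.6667 + 273.15 = 311.82 K.

311.82 K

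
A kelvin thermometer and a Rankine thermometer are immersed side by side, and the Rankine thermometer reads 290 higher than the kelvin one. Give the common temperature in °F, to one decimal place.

192.8°F

Let x be the kelvin reading; then the Rankine reading is 1.8·x.
(1.8·x) - x = 290  ⇒  (0.8)·x = 290  ⇒  x = 362.5000 K.
In Celsius: 362.5 - 273.15 = 89.3500°C.
In Fahrenheit: 89.3500 × 1.8 + 32 = 192.8°F.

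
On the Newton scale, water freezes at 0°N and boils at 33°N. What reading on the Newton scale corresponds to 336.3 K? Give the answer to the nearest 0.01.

First in Celsius: 336.3 - 273.15 = 63.1500°C.
Linearly onto the Newton scale: 0 + (63.1500 / 100) × (33 - 0) = 20.84°N.

20.84°N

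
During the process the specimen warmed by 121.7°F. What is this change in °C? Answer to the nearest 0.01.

Only the scale ratio 5/9 matters for a change in temperature.
121.7 × 5/9 = 67.61.

67.61°C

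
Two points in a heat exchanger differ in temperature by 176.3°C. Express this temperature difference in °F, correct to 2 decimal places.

An interval of 1°C corresponds to 1.8°F.
176.3 × 1.8 = 317.34.

317.34°F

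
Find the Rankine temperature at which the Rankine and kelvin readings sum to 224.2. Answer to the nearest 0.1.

Let R be the Rankine reading. The kelvin reading is K = 5/9·R.
Require R + K = 224.2: (14/9)·R = 224.2.
R = (224.2) / (14/9) = 144.1.

144.1°R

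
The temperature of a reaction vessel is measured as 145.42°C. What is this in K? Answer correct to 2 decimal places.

In kelvin: 145.4200 + 273.15 = 418.57 K.

418.57 K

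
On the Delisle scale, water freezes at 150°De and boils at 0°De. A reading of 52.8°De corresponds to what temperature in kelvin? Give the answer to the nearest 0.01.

337.95 K

Linear interpolation between the fixed points: C = (52.8 - 150) × 100 / (0 - 150) = 64.8000°C.
Then 64.8000 + 273.15 = 337.95 K.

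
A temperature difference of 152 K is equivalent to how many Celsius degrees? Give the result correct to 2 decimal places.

152.00°C

Kelvin and Celsius degrees are the same size, so the interval is unchanged: 152.00.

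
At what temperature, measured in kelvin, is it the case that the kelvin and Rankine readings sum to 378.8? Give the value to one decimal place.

Let K be the kelvin reading. The Rankine reading is R = 1.8·K.
Require K + R = 378.8: (2.8)·K = 378.8.
K = (378.8) / (2.8) = 135.3.

135.3 K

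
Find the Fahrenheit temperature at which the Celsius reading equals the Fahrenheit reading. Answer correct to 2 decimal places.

Let F be the Fahrenheit reading. The Celsius reading is C = 5/9·F - 17.7778.
Set C = F: 5/9·F - 17.7778 = F.
(-4/9)·F = 17.7778  ⇒  F = -40.00.

-40.00°F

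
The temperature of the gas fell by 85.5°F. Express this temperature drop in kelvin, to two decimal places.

Only the scale ratio 5/9 matters for a change in temperature.
85.5 × 5/9 = 47.50.

47.50 K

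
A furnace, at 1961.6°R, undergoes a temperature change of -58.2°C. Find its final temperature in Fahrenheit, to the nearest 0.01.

Initial temperature in Celsius: (1961.6 - 491.67) × 5/9 = 816.6278°C.
Final Celsius temperature: 816.6278 - 58.2000 = 758.4278°C.
In Fahrenheit: 758.4278 × 1.8 + 32 = 1397.17°F.

1397.17°F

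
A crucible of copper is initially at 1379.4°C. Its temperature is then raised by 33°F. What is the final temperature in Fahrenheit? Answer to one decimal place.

2547.9°F

The 33°F change is an interval, so only the factor 5/9 applies: +33 × 5/9 = +18.3333°C.
Final Celsius temperature: 1379.4000 + 18.3333 = 1397.7333°C.
In Fahrenheit: 1397.7333 × 1.8 + 32 = 2547.9°F.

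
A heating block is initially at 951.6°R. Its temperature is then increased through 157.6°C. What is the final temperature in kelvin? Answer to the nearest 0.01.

686.27 K

Initial temperature in Celsius: (951.6 - 491.67) × 5/9 = 255.5167°C.
Final Celsius temperature: 255.5167 + 157.6000 = 413.1167°C.
In kelvin: 413.1167 + 273.15 = 686.27 K.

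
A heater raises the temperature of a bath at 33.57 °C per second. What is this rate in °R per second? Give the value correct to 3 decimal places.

60.426 °R/second

The quantity depends on a temperature interval, so only the ratio of degree sizes applies; the offset between the scales is irrelevant.
A change of 1°C is a change of 1.8°R, so 33.57 × 1.8 = 60.426.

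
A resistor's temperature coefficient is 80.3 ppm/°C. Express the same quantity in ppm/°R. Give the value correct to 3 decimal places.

The quantity depends on a temperature interval, so only the ratio of degree sizes applies; the offset between the scales is irrelevant.
A change of 1°R is a change of 5/9°C, so per °R the value is 80.3 × 5/9 = 44.611.

44.611 ppm/°R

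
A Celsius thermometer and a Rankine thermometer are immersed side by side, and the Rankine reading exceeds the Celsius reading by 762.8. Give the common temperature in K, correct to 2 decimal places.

Let x be the Celsius reading; then the Rankine reading is 1.8·x + 491.67.
(1.8·x + 491.67) - x = 762.8  ⇒  (0.8)·x = 271.13  ⇒  x = 338.9125°C.
In kelvin: 338.9125 + 273.15 = 612.06 K.

612.06 K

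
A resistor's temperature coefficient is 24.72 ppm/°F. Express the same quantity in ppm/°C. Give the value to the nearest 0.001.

44.496 ppm/°C

Since only a temperature interval is involved, the additive offset between the scales drops out.
A change of 1°C is a change of 1.8°F, so per °C the value is 24.72 × 1.8 = 44.496.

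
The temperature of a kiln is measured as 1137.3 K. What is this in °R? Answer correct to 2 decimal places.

In Celsius: 1137.3 - 273.15 = 864.1500°C.
In Rankine: 864.1500 × 1.8 + 491.67 = 2047.14°R.

2047.14°R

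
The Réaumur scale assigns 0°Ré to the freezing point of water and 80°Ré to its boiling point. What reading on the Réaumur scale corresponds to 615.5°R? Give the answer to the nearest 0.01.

55.04°Ré

First in Celsius: (615.5 - 491.67) × 5/9 = 68.7944°C.
Linearly onto the Réaumur scale: 0 + (68.7944 / 100) × (80 - 0) = 55.04°Ré.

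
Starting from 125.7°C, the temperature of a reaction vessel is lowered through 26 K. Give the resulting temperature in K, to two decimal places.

372.85 K

The 26 K change is an interval; Kelvin and Celsius degrees are the same size, so ΔC = -26°C.
Final Celsius temperature: 125.7000 - 26.0000 = 99.7000°C.
In kelvin: 99.7000 + 273.15 = 372.85 K.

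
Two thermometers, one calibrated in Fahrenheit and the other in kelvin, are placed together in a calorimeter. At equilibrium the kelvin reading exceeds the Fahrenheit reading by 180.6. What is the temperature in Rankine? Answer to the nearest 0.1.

Let x be the Fahrenheit reading; then the kelvin reading is 5/9·x + 255.372.
(5/9·x + 255.372) - x = 180.6  ⇒  (-4/9)·x = -74.7722  ⇒  x = 168.2375°F.
In Celsius: (168.2375 - 32) × 5/9 = 75.6875°C.
In Rankine: 75.6875 × 1.8 + 491.67 = 627.9°R.

627.9°R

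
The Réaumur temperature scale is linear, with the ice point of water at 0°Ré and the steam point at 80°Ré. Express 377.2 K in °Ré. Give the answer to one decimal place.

First in Celsius: 377.2 - 273.15 = 104.0500°C.
Linearly onto the Réaumur scale: 0 + (104.0500 / 100) × (80 - 0) = 83.2°Ré.

83.2°Ré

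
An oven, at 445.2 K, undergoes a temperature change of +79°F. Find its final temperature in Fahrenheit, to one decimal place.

420.7°F

Initial temperature in Celsius: 445.2 - 273.15 = 172.0500°C.
The 79°F change is an interval, so only the factor 5/9 applies: +79 × 5/9 = +43.8889°C.
Final Celsius temperature: 172.0500 + 43.8889 = 215.9389°C.
In Fahrenheit: 215.9389 × 1.8 + 32 = 420.7°F.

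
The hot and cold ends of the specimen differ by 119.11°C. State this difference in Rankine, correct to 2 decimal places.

Only the scale ratio 1.8 matters for a change in temperature.
119.11 × 1.8 = 214.40.

214.40°R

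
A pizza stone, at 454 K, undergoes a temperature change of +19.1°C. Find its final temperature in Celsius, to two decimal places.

199.95°C

Initial temperature in Celsius: 454 - 273.15 = 180.8500°C.
Final Celsius temperature: 180.8500 + 19.1000 = 199.9500°C.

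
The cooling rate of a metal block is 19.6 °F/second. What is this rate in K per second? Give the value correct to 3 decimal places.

10.889 K/second

The quantity depends on a temperature interval, so only the ratio of degree sizes applies; the offset between the scales is irrelevant.
A change of 1°F is a change of 5/9 K, so 19.6 × 5/9 = 10.889.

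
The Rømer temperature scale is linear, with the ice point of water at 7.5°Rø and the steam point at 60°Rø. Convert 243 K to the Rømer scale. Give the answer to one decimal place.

-8.3°Rø

First in Celsius: 243 - 273.15 = -30.1500°C.
Linearly onto the Rømer scale: 7.5 + (-30.1500 / 100) × (60 - 7.5) = -8.3°Rø.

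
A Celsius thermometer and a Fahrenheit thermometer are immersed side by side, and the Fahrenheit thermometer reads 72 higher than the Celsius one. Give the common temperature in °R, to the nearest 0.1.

Let x be the Celsius reading; then the Fahrenheit reading is 1.8·x + 32.
(1.8·x + 32) - x = 72  ⇒  (0.8)·x = 40  ⇒  x = 50.0000°C.
In Rankine: 50.0000 × 1.8 + 491.67 = 581.7°R.

581.7°R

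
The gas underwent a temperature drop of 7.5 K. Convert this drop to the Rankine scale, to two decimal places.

13.50°R

For a temperature interval the offset drops out; only the factor 1.8 applies.
7.5 × 1.8 = 13.50.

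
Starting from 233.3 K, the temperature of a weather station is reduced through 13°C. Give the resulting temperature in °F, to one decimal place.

Initial temperature in Celsius: 233.3 - 273.15 = -39.8500°C.
Final Celsius temperature: -39.8500 - 13.0000 = -52.8500°C.
In Fahrenheit: -52.8500 × 1.8 + 32 = -63.1°F.

-63.1°F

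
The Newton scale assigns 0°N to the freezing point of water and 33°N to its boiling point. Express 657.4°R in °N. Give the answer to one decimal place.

First in Celsius: (657.4 - 491.67) × 5/9 = 92.0722°C.
Linearly onto the Newton scale: 0 + (92.0722 / 100) × (33 - 0) = 30.4°N.

30.4°N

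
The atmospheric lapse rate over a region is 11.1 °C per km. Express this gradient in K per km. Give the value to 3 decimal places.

11.100 K/km

The quantity depends on a temperature interval, so only the ratio of degree sizes applies; the offset between the scales is irrelevant.
A change of 1°C is a change of 1 K, so 11.1 × 1 = 11.100.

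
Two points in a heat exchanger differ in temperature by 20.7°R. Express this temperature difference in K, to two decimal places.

11.50 K

Only the scale ratio 5/9 matters for a change in temperature.
20.7 × 5/9 = 11.50.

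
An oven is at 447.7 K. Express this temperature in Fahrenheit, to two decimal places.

346.19°F

In Celsius: 447.7 - 273.15 = 174.5500°C.
In Fahrenheit: 174.5500 × 1.8 + 32 = 346.19°F.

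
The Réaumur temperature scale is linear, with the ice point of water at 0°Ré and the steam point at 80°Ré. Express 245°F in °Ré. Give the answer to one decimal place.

First in Celsius: (245 - 32) × 5/9 = 118.3333°C.
Linearly onto the Réaumur scale: 0 + (118.3333 / 100) × (80 - 0) = 94.7°Ré.

94.7°Ré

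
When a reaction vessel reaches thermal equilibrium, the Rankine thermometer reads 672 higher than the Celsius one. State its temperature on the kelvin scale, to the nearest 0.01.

498.56 K

Let x be the Celsius reading; then the Rankine reading is 1.8·x + 491.67.
(1.8·x + 491.67) - x = 672  ⇒  (0.8)·x = 180.33  ⇒  x = 225.4125°C.
In kelvin: 225.4125 + 273.15 = 498.56 K.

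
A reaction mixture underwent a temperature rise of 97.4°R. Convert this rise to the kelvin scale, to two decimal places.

54.11 K

An interval of 1°R corresponds to 5/9 K.
97.4 × 5/9 = 54.11.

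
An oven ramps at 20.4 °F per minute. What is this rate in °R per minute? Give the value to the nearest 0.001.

20.400 °R/minute

The quantity depends on a temperature interval, so only the ratio of degree sizes applies; the offset between the scales is irrelevant.
A change of 1°F is a change of 1°R, so 20.4 × 1 = 20.400.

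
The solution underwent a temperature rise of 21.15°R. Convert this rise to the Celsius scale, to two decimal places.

For a temperature interval the offset drops out; only the factor 5/9 applies.
21.15 × 5/9 = 11.75.

11.75°C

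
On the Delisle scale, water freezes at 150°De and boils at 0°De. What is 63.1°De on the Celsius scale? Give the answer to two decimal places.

57.93°C

Linear interpolation between the fixed points: C = (63.1 - 150) × 100 / (0 - 150) = 57.9333°C.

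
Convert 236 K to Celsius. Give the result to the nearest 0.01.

-37.15°C

In Celsius: 236 - 273.15 = -37.1500°C.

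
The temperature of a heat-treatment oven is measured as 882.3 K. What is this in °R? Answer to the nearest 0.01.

1588.14°R

In Celsius: 882.3 - 273.15 = 609.1500°C.
In Rankine: 609.1500 × 1.8 + 491.67 = 1588.14°R.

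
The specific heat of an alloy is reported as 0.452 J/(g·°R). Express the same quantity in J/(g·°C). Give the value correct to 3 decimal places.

0.814 J/(g·°C)

Since only a temperature interval is involved, the additive offset between the scales drops out.
A change of 1°C is a change of 1.8°R, so per °C the value is 0.452 × 1.8 = 0.814.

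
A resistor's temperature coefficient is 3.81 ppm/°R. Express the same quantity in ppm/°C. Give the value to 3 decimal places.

The quantity depends on a temperature interval, so only the ratio of degree sizes applies; the offset between the scales is irrelevant.
A change of 1°C is a change of 1.8°R, so per °C the value is 3.81 × 1.8 = 6.858.

6.858 ppm/°C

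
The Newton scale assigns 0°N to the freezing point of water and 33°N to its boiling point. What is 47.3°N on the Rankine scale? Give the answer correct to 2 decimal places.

749.67°R

Linear interpolation between the fixed points: C = (47.3 - 0) × 100 / (33 - 0) = 143.3333°C.
Then 143.3333 × 1.8 + 491.67 = 749.67°R.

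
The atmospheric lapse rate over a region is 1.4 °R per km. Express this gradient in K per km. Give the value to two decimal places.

0.78 K/km

Since only a temperature interval is involved, the additive offset between the scales drops out.
A change of 1°R is a change of 5/9 K, so 1.4 × 5/9 = 0.78.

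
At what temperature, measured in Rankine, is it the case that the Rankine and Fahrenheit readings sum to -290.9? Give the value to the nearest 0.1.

Let R be the Rankine reading. The Fahrenheit reading is F = 1·R - 459.67.
Require R + F = -290.9: (2)·R - 459.67 = -290.9.
R = (-290.9 + 459.67) / (2) = 84.4.

84.4°R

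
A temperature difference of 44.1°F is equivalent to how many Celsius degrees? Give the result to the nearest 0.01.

Only the scale ratio 5/9 matters for a change in temperature.
44.1 × 5/9 = 24.50.

24.50°C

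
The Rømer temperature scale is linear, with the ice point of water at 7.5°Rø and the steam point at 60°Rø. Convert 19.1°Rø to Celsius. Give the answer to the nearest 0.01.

22.10°C

Linear interpolation between the fixed points: C = (19.1 - 7.5) × 100 / (60 - 7.5) = 22.0952°C.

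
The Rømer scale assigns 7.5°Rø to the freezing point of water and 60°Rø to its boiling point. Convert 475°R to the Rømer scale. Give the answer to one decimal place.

First in Celsius: (475 - 491.67) × 5/9 = -9.2611°C.
Linearly onto the Rømer scale: 7.5 + (-9.2611 / 100) × (60 - 7.5) = 2.6°Rø.

2.6°Rø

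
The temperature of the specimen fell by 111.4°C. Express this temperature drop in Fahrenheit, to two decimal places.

200.52°F

For a temperature interval the offset drops out; only the factor 1.8 applies.
111.4 × 1.8 = 200.52.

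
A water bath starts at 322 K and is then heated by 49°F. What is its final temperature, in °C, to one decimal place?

76.1°C

Initial temperature in Celsius: 322 - 273.15 = 48.8500°C.
The 49°F change is an interval, so only the factor 5/9 applies: +49 × 5/9 = +27.2222°C.
Final Celsius temperature: 48.8500 + 27.2222 = 76.0722°C.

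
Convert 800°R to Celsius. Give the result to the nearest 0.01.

In Celsius: (800 - 491.67) × 5/9 = 171.2944°C.

171.29°C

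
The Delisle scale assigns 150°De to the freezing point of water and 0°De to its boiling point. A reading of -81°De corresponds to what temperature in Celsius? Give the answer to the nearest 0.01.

154.00°C

Linear interpolation between the fixed points: C = (-81 - 150) × 100 / (0 - 150) = 154.0000°C.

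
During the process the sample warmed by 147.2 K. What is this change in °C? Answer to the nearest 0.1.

147.2°C

Kelvin and Celsius degrees are the same size, so the interval is unchanged: 147.2.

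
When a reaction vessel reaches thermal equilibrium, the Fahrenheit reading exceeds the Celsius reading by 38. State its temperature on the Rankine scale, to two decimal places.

505.17°R

Let x be the Celsius reading; then the Fahrenheit reading is 1.8·x + 32.
(1.8·x + 32) - x = 38  ⇒  (0.8)·x = 6  ⇒  x = 7.5000°C.
In Rankine: 7.5000 × 1.8 + 491.67 = 505.17°R.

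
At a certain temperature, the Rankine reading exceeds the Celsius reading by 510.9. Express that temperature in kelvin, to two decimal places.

Let x be the Celsius reading; then the Rankine reading is 1.8·x + 491.67.
(1.8·x + 491.67) - x = 510.9  ⇒  (0.8)·x = 19.23  ⇒  x = 24.0375°C.
In kelvin: 24.0375 + 273.15 = 297.19 K.

297.19 K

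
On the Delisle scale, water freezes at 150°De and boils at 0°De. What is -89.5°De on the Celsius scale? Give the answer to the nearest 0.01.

159.67°C

Linear interpolation between the fixed points: C = (-89.5 - 150) × 100 / (0 - 150) = 159.6667°C.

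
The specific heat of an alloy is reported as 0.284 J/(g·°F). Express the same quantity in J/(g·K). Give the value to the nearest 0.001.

The quantity depends on a temperature interval, so only the ratio of degree sizes applies; the offset between the scales is irrelevant.
A change of 1 K is a change of 1.8°F, so per K the value is 0.284 × 1.8 = 0.511.

0.511 J/(g·K)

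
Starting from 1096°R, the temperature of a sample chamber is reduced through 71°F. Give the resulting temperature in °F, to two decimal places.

Initial temperature in Celsius: (1096 - 491.67) × 5/9 = 335.7389°C.
The 71°F change is an interval, so only the factor 5/9 applies: -71 × 5/9 = -39.4444°C.
Final Celsius temperature: 335.7389 - 39.4444 = 296.2944°C.
In Fahrenheit: 296.2944 × 1.8 + 32 = 565.33°F.

565.33°F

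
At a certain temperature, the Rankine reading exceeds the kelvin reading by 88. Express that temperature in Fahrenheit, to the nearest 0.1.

Let x be the Rankine reading; then the kelvin reading is 5/9·x.
(5/9·x) - x = -88  ⇒  (-4/9)·x = -88  ⇒  x = 198.0000°R.
In Celsius: (198 - 491.67) × 5/9 = -163.1500°C.
In Fahrenheit: -163.1500 × 1.8 + 32 = -261.7°F.

-261.7°F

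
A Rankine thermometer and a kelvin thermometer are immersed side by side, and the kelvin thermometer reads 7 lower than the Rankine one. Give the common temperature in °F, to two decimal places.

Let x be the Rankine reading; then the kelvin reading is 5/9·x.
(5/9·x) - x = -7  ⇒  (-4/9)·x = -7  ⇒  x = 15.7500°R.
In Celsius: (15.75 - 491.67) × 5/9 = -264.4000°C.
In Fahrenheit: -264.4000 × 1.8 + 32 = -443.92°F.

-443.92°F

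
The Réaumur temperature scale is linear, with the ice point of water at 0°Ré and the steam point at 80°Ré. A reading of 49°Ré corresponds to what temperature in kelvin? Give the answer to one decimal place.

Linear interpolation between the fixed points: C = (49 - 0) × 100 / (80 - 0) = 61.2500°C.
Then 61.2500 + 273.15 = 334.4 K.

334.4 K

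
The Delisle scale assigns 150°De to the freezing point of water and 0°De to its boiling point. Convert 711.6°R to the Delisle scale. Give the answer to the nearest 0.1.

First in Celsius: (711.6 - 491.67) × 5/9 = 122.1833°C.
Linearly onto the Delisle scale: 150 + (122.1833 / 100) × (0 - 150) = -33.3°De.

-33.3°De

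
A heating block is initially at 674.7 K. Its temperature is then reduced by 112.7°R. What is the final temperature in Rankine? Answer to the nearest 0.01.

Initial temperature in Celsius: 674.7 - 273.15 = 401.5500°C.
The 112.7°R change is an interval, so only the factor 5/9 applies: -112.7 × 5/9 = -62.6111°C.
Final Celsius temperature: 401.5500 - 62.6111 = 338.9389°C.
In Rankine: 338.9389 × 1.8 + 491.67 = 1101.76°R.

1101.76°R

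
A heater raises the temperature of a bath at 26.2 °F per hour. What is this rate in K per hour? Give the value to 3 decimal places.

14.556 K/hour

Since only a temperature interval is involved, the additive offset between the scales drops out.
A change of 1°F is a change of 5/9 K, so 26.2 × 5/9 = 14.556.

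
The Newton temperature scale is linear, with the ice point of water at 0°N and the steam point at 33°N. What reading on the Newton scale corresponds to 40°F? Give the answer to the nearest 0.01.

First in Celsius: (40 - 32) × 5/9 = 4.4444°C.
Linearly onto the Newton scale: 0 + (4.4444 / 100) × (33 - 0) = 1.47°N.

1.47°N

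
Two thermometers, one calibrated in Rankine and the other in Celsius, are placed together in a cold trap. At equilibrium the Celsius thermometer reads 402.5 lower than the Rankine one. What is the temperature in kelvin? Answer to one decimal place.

Let x be the Rankine reading; then the Celsius reading is 5/9·x - 273.15.
(5/9·x - 273.15) - x = -402.5  ⇒  (-4/9)·x = -129.35  ⇒  x = 291.0375°R.
In Celsius: (291.0375 - 491.67) × 5/9 = -111.4625°C.
In kelvin: -111.4625 + 273.15 = 161.7 K.

161.7 K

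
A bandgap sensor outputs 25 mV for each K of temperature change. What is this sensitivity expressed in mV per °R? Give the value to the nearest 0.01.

13.89 mV per °R

Since only a temperature interval is involved, the additive offset between the scales drops out.
A change of 1°R is a change of 5/9 K, so per °R the value is 25 × 5/9 = 13.89.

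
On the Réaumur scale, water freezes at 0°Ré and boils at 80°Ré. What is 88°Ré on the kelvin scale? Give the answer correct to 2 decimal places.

383.15 K

Linear interpolation between the fixed points: C = (88 - 0) × 100 / (80 - 0) = 110.0000°C.
Then 110.0000 + 273.15 = 383.15 K.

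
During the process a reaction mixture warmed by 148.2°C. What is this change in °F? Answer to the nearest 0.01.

266.76°F

For a temperature interval the offset drops out; only the factor 1.8 applies.
148.2 × 1.8 = 266.76.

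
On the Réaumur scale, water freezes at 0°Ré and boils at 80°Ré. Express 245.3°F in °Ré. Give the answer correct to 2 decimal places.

94.80°Ré

First in Celsius: (245.3 - 32) × 5/9 = 118.5000°C.
Linearly onto the Réaumur scale: 0 + (118.5000 / 100) × (80 - 0) = 94.80°Ré.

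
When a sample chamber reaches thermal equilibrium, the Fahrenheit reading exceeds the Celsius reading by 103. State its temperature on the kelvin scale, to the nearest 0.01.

Let x be the Fahrenheit reading; then the Celsius reading is 5/9·x - 17.7778.
(5/9·x - 17.7778) - x = -103  ⇒  (-4/9)·x = -85.2222  ⇒  x = 191.7500°F.
In Celsius: (191.75 - 32) × 5/9 = 88.7500°C.
In kelvin: 88.7500 + 273.15 = 361.90 K.

361.90 K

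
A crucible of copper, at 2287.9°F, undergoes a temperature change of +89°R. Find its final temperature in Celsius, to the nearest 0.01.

1302.72°C

Initial temperature in Celsius: (2287.9 - 32) × 5/9 = 1253.2778°C.
The 89°R change is an interval, so only the factor 5/9 applies: +89 × 5/9 = +49.4444°C.
Final Celsius temperature: 1253.2778 + 49.4444 = 1302.7222°C.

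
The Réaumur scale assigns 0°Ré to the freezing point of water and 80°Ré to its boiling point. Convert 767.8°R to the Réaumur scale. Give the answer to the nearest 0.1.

First in Celsius: (767.8 - 491.67) × 5/9 = 153.4056°C.
Linearly onto the Réaumur scale: 0 + (153.4056 / 100) × (80 - 0) = 122.7°Ré.

122.7°Ré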